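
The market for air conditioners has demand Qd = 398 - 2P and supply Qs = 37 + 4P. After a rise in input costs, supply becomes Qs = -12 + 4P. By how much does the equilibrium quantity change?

Original equilibrium: P* = 361/6, Q* = 833/3.
New equilibrium: 398 - 2P = -12 + 4P, so 410 = 6P and P' = 205/3; Q' = 398 − 2(205/3) = 784/3.
Change in quantity: 784/3 − 833/3 = -49/3.

ΔQ = -49/3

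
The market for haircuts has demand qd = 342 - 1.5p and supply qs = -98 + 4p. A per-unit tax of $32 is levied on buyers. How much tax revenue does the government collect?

Pre-tax equilibrium: p* = 80, q* = 222.
Tax on buyers shifts demand to qd = 342 − 1.5(p + 32) = 294 - 1.5p.
294 - 1.5p = -98 + 4p gives seller price ps = 784/11; buyers pay pb = 784/11 + 32 = 1136/11.
New quantity: q = 342 − 1.5(1136/11) = 2058/11.
Revenue = 32 × 2058/11 = 65856/11.

Tax revenue = 65856/11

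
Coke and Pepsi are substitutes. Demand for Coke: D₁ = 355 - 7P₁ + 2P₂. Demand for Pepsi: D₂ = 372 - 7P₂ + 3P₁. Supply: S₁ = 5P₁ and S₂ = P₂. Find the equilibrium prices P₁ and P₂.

P₁ = 1792/45, P₂ = 1843/30

Market 1: 355 - 7P₁ + 2P₂ = 5P₁ → 12P₁ - 2P₂ = 355.
Market 2: 8P₂ - 3P₁ = 372.
Eliminating P₂: 8×(1) + 2×(2) gives 90P₁ = 3584, so P₁ = 1792/45.
Back-substitute into (2): P₂ = (372 + 3×1792/45) / 8 = 1843/30.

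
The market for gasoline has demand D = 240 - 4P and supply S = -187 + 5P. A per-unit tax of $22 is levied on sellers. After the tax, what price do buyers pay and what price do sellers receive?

Pre-tax equilibrium: P* = 427/9, Q* = 452/9.
Tax on sellers shifts supply to S = -187 + 5(P − 22) = -297 + 5P.
240 - 4P = -297 + 5P gives buyer price Pb = 179/3; sellers receive Ps = 179/3 − 22 = 113/3.
New quantity: Q = 240 − 4(179/3) = 4/3.

Buyers pay 179/3, sellers receive 113/3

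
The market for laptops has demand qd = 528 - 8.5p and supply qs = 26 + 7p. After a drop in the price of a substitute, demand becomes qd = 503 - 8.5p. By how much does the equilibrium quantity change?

Δq = -350/31

Original equilibrium: p* = 1004/31, q* = 7834/31.
New equilibrium: 503 - 8.5p = 26 + 7p, so 477 = 15.5p and p' = 954/31; q' = 503 − 8.5(954/31) = 7484/31.
Change in quantity: 7484/31 − 7834/31 = -350/31.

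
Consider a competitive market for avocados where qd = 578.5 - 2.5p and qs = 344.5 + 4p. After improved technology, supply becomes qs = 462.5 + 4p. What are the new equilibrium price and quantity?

p' = 232/13, q' = 13881/26

Original equilibrium: p* = 36, q* = 488.5.
New equilibrium: 578.5 - 2.5p = 462.5 + 4p, so 116 = 6.5p and p' = 232/13; q' = 578.5 − 2.5(232/13) = 13881/26.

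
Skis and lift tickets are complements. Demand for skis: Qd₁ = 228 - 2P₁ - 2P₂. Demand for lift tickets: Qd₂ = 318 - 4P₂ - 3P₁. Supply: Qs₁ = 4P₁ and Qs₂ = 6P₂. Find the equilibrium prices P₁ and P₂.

P₁ = 274/9, P₂ = 68/3

Market 1: 228 - 2P₁ - 2P₂ = 4P₁ → 6P₁ + 2P₂ = 228.
Market 2: 10P₂ + 3P₁ = 318.
Eliminating P₂: 10×(1) − 2×(2) gives 54P₁ = 1644, so P₁ = 274/9.
Back-substitute into (2): P₂ = (318 − 3×274/9) / 10 = 68/3.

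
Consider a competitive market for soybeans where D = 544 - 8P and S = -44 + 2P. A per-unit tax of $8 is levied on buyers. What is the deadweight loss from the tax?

Deadweight loss = 51.2

Pre-tax equilibrium: P* = 58.8, Q* = 73.6.
Tax on buyers shifts demand to D = 544 − 8(P + 8) = 480 - 8P.
480 - 8P = -44 + 2P gives seller price Ps = 52.4; buyers pay Pb = 52.4 + 8 = 60.4.
New quantity: Q = 544 − 8(60.4) = 60.8.
DWL = ½ × 8 × (73.6 − 60.8) = 51.2.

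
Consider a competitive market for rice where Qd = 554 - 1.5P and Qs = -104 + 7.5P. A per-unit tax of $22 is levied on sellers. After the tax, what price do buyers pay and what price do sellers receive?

Buyers pay 823/9, sellers receive 625/9

Pre-tax equilibrium: P* = 658/9, Q* = 1333/3.
Tax on sellers shifts supply to Qs = -104 + 7.5(P − 22) = -269 + 7.5P.
554 - 1.5P = -269 + 7.5P gives buyer price Pb = 823/9; sellers receive Ps = 823/9 − 22 = 625/9.
New quantity: Q = 554 − 1.5(823/9) = 2501/6.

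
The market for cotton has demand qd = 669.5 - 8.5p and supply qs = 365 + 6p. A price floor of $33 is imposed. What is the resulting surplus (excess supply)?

Equilibrium price would be p* = 21, so the floor at 33 binds.
At p = 33: qd = 389, qs = 563.
Surplus = 563 − 389 = 174.

Surplus = 174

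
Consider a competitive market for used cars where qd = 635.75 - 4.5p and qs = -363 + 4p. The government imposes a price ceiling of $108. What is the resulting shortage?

Shortage = 80.75

Equilibrium price would be p* = 117.5, so the ceiling at 108 binds.
At p = 108: qd = 635.75 − 4.5(108) = 149.75, qs = -363 + 4(108) = 69.
Shortage = 149.75 − 69 = 80.75.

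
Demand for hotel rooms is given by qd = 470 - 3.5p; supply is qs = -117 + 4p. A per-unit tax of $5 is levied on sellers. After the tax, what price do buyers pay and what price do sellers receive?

Buyers pay 1214/15, sellers receive 1139/15

Pre-tax equilibrium: p* = 1174/15, q* = 2941/15.
Tax on sellers shifts supply to qs = -117 + 4(p − 5) = -137 + 4p.
470 - 3.5p = -137 + 4p gives buyer price pb = 1214/15; sellers receive ps = 1214/15 − 5 = 1139/15.
New quantity: q = 470 − 3.5(1214/15) = 2801/15.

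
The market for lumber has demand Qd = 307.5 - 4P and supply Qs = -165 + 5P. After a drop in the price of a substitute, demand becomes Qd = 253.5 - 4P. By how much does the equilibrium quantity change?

ΔQ = -30

Original equilibrium: P* = 52.5, Q* = 97.5.
New equilibrium: 253.5 - 4P = -165 + 5P, so 418.5 = 9P and P' = 46.5; Q' = 253.5 − 4(46.5) = 67.5.
Change in quantity: 67.5 − 97.5 = -30.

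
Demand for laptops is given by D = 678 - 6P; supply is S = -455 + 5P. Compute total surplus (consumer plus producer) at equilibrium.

Total surplus = 660

Equilibrium: 678 - 6P = -455 + 5P gives P* = 103, Q* = 60.
Demand choke price: P = 113; supply starts at P = 91.
CS = ½(113 − 103)(60) = 300; PS = ½(103 − 91)(60) = 360.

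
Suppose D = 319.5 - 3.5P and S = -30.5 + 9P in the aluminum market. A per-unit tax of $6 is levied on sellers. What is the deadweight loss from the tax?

Deadweight loss = 45.36

Pre-tax equilibrium: P* = 28, Q* = 221.5.
Tax on sellers shifts supply to S = -30.5 + 9(P − 6) = -84.5 + 9P.
319.5 - 3.5P = -84.5 + 9P gives buyer price Pb = 32.32; sellers receive Ps = 32.32 − 6 = 26.32.
New quantity: Q = 319.5 − 3.5(32.32) = 206.38.
DWL = ½ × 6 × (221.5 − 206.38) = 45.36.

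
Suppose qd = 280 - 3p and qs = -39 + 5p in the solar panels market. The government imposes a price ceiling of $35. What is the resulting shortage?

Equilibrium price would be p* = 39.875, so the ceiling at 35 binds.
At p = 35: qd = 280 − 3(35) = 175, qs = -39 + 5(35) = 136.
Shortage = 175 − 136 = 39.

Shortage = 39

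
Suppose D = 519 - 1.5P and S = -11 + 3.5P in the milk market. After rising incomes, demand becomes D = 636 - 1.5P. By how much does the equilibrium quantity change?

Original equilibrium: P* = 106, Q* = 360.
New equilibrium: 636 - 1.5P = -11 + 3.5P, so 647 = 5P and P' = 129.4; Q' = 636 − 1.5(129.4) = 441.9.
Change in quantity: 441.9 − 360 = 81.9.

ΔQ = 81.9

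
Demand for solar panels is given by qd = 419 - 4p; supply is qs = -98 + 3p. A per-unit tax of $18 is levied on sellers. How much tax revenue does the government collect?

Pre-tax equilibrium: p* = 517/7, q* = 865/7.
Tax on sellers shifts supply to qs = -98 + 3(p − 18) = -152 + 3p.
419 - 4p = -152 + 3p gives buyer price pb = 571/7; sellers receive ps = 571/7 − 18 = 445/7.
New quantity: q = 419 − 4(571/7) = 649/7.
Revenue = 18 × 649/7 = 11682/7.

Tax revenue = 11682/7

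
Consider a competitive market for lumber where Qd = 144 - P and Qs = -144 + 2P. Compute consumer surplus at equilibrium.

Consumer surplus = 1152

Equilibrium: 144 - P = -144 + 2P gives P* = 96, Q* = 48.
Demand choke price (Qd = 0): P = 144.
CS = ½(144 − 96)(48) = 1152.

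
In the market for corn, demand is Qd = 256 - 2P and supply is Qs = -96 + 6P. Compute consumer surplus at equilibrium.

Equilibrium: 256 - 2P = -96 + 6P gives P* = 44, Q* = 168.
Demand choke price (Qd = 0): P = 128.
CS = ½(128 − 44)(168) = 7056.

Consumer surplus = 7056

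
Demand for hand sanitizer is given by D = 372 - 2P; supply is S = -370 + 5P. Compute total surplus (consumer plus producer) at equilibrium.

Total surplus = 8960

Equilibrium: 372 - 2P = -370 + 5P gives P* = 106, Q* = 160.
Demand choke price: P = 186; supply starts at P = 74.
CS = ½(186 − 106)(160) = 6400; PS = ½(106 − 74)(160) = 2560.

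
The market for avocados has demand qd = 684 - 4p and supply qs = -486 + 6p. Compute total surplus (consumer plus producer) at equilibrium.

Equilibrium: 684 - 4p = -486 + 6p gives p* = 117, q* = 216.
Demand choke price: p = 171; supply starts at p = 81.
CS = ½(171 − 117)(216) = 5832; PS = ½(117 − 81)(216) = 3888.

Total surplus = 9720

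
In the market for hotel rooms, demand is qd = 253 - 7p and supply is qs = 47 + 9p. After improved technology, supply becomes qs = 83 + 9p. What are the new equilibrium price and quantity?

p' = 10.625, q' = 178.625

Original equilibrium: p* = 12.875, q* = 162.875.
New equilibrium: 253 - 7p = 83 + 9p, so 170 = 16p and p' = 10.625; q' = 253 − 7(10.625) = 178.625.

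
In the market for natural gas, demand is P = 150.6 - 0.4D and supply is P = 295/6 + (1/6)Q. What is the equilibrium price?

P* = 79

Set the two price expressions equal: 150.6 - 0.4Q = 295/6 + (1/6)Q.
3043/30 = (17/30)Q, so Q* = 179.
P* = 150.6 − (0.4)(179) = 79.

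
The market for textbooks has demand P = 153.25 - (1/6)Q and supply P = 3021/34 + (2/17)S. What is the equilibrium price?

Set the two price expressions equal: 153.25 - (1/6)Q = 3021/34 + (2/17)Q.
4379/68 = (29/102)Q, so Q* = 226.5.
P* = 153.25 − (1/6)(226.5) = 115.5.

P* = 115.5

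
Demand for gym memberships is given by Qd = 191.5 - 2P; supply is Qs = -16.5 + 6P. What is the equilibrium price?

Set Qd = Qs: 191.5 - 2P = -16.5 + 6P.
208 = 8P, so P* = 26.
Q* = 191.5 − 2(26) = 139.5.

P* = 26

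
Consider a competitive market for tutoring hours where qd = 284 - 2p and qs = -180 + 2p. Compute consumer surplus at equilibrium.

Equilibrium: 284 - 2p = -180 + 2p gives p* = 116, q* = 52.
Demand choke price (qd = 0): p = 142.
CS = ½(142 − 116)(52) = 676.

Consumer surplus = 676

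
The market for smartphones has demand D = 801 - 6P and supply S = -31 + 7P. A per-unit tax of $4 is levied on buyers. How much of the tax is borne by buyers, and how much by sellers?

Pre-tax equilibrium: P* = 64, Q* = 417.
Tax on buyers shifts demand to D = 801 − 6(P + 4) = 777 - 6P.
777 - 6P = -31 + 7P gives seller price Ps = 808/13; buyers pay Pb = 808/13 + 4 = 860/13.
New quantity: Q = 801 − 6(860/13) = 5253/13.
Buyer burden = 860/13 − 64 = 28/13; seller burden = 64 − 808/13 = 24/13.

Buyers bear 28/13, sellers bear 24/13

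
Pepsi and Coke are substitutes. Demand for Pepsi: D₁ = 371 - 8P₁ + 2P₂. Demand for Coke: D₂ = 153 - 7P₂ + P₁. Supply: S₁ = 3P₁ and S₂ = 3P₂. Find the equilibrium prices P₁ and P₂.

Market 1: 371 - 8P₁ + 2P₂ = 3P₁ → 11P₁ - 2P₂ = 371.
Market 2: 10P₂ - P₁ = 153.
Eliminating P₂: 10×(1) + 2×(2) gives 108P₁ = 4016, so P₁ = 1004/27.
Back-substitute into (2): P₂ = (153 + 1×1004/27) / 10 = 1027/54.

P₁ = 1004/27, P₂ = 1027/54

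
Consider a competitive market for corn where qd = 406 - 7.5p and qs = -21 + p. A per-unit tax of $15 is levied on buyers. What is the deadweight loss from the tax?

Deadweight loss = 3375/34

Pre-tax equilibrium: p* = 854/17, q* = 497/17.
Tax on buyers shifts demand to qd = 406 − 7.5(p + 15) = 293.5 - 7.5p.
293.5 - 7.5p = -21 + p gives seller price ps = 37; buyers pay pb = 37 + 15 = 52.
New quantity: q = 406 − 7.5(52) = 16.
DWL = ½ × 15 × (497/17 − 16) = 3375/34.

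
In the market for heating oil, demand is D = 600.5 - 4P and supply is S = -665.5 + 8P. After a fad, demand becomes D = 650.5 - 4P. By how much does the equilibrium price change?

ΔP = 25/6

Original equilibrium: P* = 105.5, Q* = 178.5.
New equilibrium: 650.5 - 4P = -665.5 + 8P, so 1316 = 12P and P' = 329/3; Q' = 650.5 − 4(329/3) = 1271/6.
Change in price: 329/3 − 105.5 = 25/6.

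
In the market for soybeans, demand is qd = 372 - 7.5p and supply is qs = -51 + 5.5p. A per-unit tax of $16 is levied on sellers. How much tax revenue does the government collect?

Tax revenue = 16056/13

Pre-tax equilibrium: p* = 423/13, q* = 3327/26.
Tax on sellers shifts supply to qs = -51 + 5.5(p − 16) = -139 + 5.5p.
372 - 7.5p = -139 + 5.5p gives buyer price pb = 511/13; sellers receive ps = 511/13 − 16 = 303/13.
New quantity: q = 372 − 7.5(511/13) = 2007/26.
Revenue = 16 × 2007/26 = 16056/13.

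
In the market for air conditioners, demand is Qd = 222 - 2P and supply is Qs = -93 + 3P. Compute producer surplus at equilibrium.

Producer surplus = 1536

Equilibrium: 222 - 2P = -93 + 3P gives P* = 63, Q* = 96.
Supply starts at P = 31 (where Qs = 0).
PS = ½(63 − 31)(96) = 1536.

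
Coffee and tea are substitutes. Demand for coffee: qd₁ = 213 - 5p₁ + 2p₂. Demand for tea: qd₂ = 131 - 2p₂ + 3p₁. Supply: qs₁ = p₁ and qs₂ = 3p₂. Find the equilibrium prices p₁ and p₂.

Market 1: 213 - 5p₁ + 2p₂ = p₁ → 6p₁ - 2p₂ = 213.
Market 2: 5p₂ - 3p₁ = 131.
Eliminating p₂: 5×(1) + 2×(2) gives 24p₁ = 1327, so p₁ = 1327/24.
Back-substitute into (2): p₂ = (131 + 3×1327/24) / 5 = 59.375.

p₁ = 1327/24, p₂ = 59.375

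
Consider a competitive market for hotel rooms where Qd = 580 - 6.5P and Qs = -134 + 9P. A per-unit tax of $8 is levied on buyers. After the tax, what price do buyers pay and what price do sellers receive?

Pre-tax equilibrium: P* = 1428/31, Q* = 8698/31.
Tax on buyers shifts demand to Qd = 580 − 6.5(P + 8) = 528 - 6.5P.
528 - 6.5P = -134 + 9P gives seller price Ps = 1324/31; buyers pay Pb = 1324/31 + 8 = 1572/31.
New quantity: Q = 580 − 6.5(1572/31) = 7762/31.

Buyers pay 1572/31, sellers receive 1324/31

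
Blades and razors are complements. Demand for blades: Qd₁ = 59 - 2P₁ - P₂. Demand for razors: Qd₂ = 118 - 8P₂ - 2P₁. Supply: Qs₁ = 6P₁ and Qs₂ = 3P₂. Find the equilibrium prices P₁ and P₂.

Market 1: 59 - 2P₁ - P₂ = 6P₁ → 8P₁ + P₂ = 59.
Market 2: 11P₂ + 2P₁ = 118.
Eliminating P₂: 11×(1) − 1×(2) gives 86P₁ = 531, so P₁ = 531/86.
Back-substitute into (2): P₂ = (118 − 2×531/86) / 11 = 413/43.

P₁ = 531/86, P₂ = 413/43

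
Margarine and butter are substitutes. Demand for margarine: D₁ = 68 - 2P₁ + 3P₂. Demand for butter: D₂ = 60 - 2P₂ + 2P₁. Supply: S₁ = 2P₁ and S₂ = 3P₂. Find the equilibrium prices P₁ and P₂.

Market 1: 68 - 2P₁ + 3P₂ = 2P₁ → 4P₁ - 3P₂ = 68.
Market 2: 5P₂ - 2P₁ = 60.
Eliminating P₂: 5×(1) + 3×(2) gives 14P₁ = 520, so P₁ = 260/7.
Back-substitute into (2): P₂ = (60 + 2×260/7) / 5 = 188/7.

P₁ = 260/7, P₂ = 188/7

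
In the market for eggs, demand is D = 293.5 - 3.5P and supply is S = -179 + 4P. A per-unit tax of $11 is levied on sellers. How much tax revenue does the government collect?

Tax revenue = 8657/15

Pre-tax equilibrium: P* = 63, Q* = 73.
Tax on sellers shifts supply to S = -179 + 4(P − 11) = -223 + 4P.
293.5 - 3.5P = -223 + 4P gives buyer price Pb = 1033/15; sellers receive Ps = 1033/15 − 11 = 868/15.
New quantity: Q = 293.5 − 3.5(1033/15) = 787/15.
Revenue = 11 × 787/15 = 8657/15.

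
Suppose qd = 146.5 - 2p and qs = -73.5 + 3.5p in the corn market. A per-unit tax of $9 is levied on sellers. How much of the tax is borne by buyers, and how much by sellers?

Pre-tax equilibrium: p* = 40, q* = 66.5.
Tax on sellers shifts supply to qs = -73.5 + 3.5(p − 9) = -105 + 3.5p.
146.5 - 2p = -105 + 3.5p gives buyer price pb = 503/11; sellers receive ps = 503/11 − 9 = 404/11.
New quantity: q = 146.5 − 2(503/11) = 1211/22.
Buyer burden = 503/11 − 40 = 63/11; seller burden = 40 − 404/11 = 36/11.

Buyers bear 63/11, sellers bear 36/11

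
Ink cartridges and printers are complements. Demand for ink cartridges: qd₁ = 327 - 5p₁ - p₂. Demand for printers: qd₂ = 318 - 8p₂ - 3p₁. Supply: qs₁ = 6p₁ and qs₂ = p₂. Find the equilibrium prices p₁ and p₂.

Market 1: 327 - 5p₁ - p₂ = 6p₁ → 11p₁ + p₂ = 327.
Market 2: 9p₂ + 3p₁ = 318.
Eliminating p₂: 9×(1) − 1×(2) gives 96p₁ = 2625, so p₁ = 27.34375.
Back-substitute into (2): p₂ = (318 − 3×27.34375) / 9 = 26.21875.

p₁ = 27.34375, p₂ = 26.21875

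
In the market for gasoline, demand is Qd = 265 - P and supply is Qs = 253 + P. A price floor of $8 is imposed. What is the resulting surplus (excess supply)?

Surplus = 4

Equilibrium price would be P* = 6, so the floor at 8 binds.
At P = 8: Qd = 257, Qs = 261.
Surplus = 261 − 257 = 4.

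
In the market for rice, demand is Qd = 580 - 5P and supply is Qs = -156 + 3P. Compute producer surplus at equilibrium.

Producer surplus = 2400

Equilibrium: 580 - 5P = -156 + 3P gives P* = 92, Q* = 120.
Supply starts at P = 52 (where Qs = 0).
PS = ½(92 − 52)(120) = 2400.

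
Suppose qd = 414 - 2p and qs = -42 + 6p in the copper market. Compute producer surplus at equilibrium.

Producer surplus = 7500

Equilibrium: 414 - 2p = -42 + 6p gives p* = 57, q* = 300.
Supply starts at p = 7 (where qs = 0).
PS = ½(57 − 7)(300) = 7500.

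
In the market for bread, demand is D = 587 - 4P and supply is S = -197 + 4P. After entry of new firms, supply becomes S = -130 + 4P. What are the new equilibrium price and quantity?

P' = 89.625, Q' = 228.5

Original equilibrium: P* = 98, Q* = 195.
New equilibrium: 587 - 4P = -130 + 4P, so 717 = 8P and P' = 89.625; Q' = 587 − 4(89.625) = 228.5.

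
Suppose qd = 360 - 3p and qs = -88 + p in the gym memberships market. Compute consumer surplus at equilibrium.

Consumer surplus = 96

Equilibrium: 360 - 3p = -88 + p gives p* = 112, q* = 24.
Demand choke price (qd = 0): p = 120.
CS = ½(120 − 112)(24) = 96.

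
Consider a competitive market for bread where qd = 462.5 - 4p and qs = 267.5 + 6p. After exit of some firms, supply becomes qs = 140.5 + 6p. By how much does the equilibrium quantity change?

Δq = -50.8

Original equilibrium: p* = 19.5, q* = 384.5.
New equilibrium: 462.5 - 4p = 140.5 + 6p, so 322 = 10p and p' = 32.2; q' = 462.5 − 4(32.2) = 333.7.
Change in quantity: 333.7 − 384.5 = -50.8.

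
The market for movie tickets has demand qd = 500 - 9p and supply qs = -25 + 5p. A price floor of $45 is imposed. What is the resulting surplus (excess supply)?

Equilibrium price would be p* = 37.5, so the floor at 45 binds.
At p = 45: qd = 95, qs = 200.
Surplus = 200 − 95 = 105.

Surplus = 105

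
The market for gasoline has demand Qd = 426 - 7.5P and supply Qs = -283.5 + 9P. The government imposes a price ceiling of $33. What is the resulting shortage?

Shortage = 165

Equilibrium price would be P* = 43, so the ceiling at 33 binds.
At P = 33: Qd = 426 − 7.5(33) = 178.5, Qs = -283.5 + 9(33) = 13.5.
Shortage = 178.5 − 13.5 = 165.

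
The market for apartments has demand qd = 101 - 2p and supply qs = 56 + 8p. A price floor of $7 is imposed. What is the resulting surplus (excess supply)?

Surplus = 25

Equilibrium price would be p* = 4.5, so the floor at 7 binds.
At p = 7: qd = 87, qs = 112.
Surplus = 112 − 87 = 25.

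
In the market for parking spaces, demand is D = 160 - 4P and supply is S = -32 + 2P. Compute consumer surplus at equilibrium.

Consumer surplus = 128

Equilibrium: 160 - 4P = -32 + 2P gives P* = 32, Q* = 32.
Demand choke price (D = 0): P = 40.
CS = ½(40 − 32)(32) = 128.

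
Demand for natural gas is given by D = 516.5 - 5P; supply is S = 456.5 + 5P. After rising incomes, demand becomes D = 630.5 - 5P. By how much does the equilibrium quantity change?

ΔQ = 57

Original equilibrium: P* = 6, Q* = 486.5.
New equilibrium: 630.5 - 5P = 456.5 + 5P, so 174 = 10P and P' = 17.4; Q' = 630.5 − 5(17.4) = 543.5.
Change in quantity: 543.5 − 486.5 = 57.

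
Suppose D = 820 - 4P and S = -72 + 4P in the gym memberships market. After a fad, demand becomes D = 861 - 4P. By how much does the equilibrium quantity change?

ΔQ = 20.5

Original equilibrium: P* = 111.5, Q* = 374.
New equilibrium: 861 - 4P = -72 + 4P, so 933 = 8P and P' = 116.625; Q' = 861 − 4(116.625) = 394.5.
Change in quantity: 394.5 − 374 = 20.5.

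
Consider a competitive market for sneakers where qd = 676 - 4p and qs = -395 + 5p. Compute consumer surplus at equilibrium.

Consumer surplus = 5000

Equilibrium: 676 - 4p = -395 + 5p gives p* = 119, q* = 200.
Demand choke price (qd = 0): p = 169.
CS = ½(169 − 119)(200) = 5000.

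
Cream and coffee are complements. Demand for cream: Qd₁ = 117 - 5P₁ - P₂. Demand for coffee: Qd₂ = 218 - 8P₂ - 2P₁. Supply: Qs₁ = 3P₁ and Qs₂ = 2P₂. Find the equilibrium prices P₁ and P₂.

P₁ = 476/39, P₂ = 755/39

Market 1: 117 - 5P₁ - P₂ = 3P₁ → 8P₁ + P₂ = 117.
Market 2: 10P₂ + 2P₁ = 218.
Eliminating P₂: 10×(1) − 1×(2) gives 78P₁ = 952, so P₁ = 476/39.
Back-substitute into (2): P₂ = (218 − 2×476/39) / 10 = 755/39.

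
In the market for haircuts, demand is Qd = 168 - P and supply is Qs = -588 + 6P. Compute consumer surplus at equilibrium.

Equilibrium: 168 - P = -588 + 6P gives P* = 108, Q* = 60.
Demand choke price (Qd = 0): P = 168.
CS = ½(168 − 108)(60) = 1800.

Consumer surplus = 1800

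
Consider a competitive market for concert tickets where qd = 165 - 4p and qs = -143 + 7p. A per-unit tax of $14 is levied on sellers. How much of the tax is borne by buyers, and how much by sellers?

Buyers bear 98/11, sellers bear 56/11

Pre-tax equilibrium: p* = 28, q* = 53.
Tax on sellers shifts supply to qs = -143 + 7(p − 14) = -241 + 7p.
165 - 4p = -241 + 7p gives buyer price pb = 406/11; sellers receive ps = 406/11 − 14 = 252/11.
New quantity: q = 165 − 4(406/11) = 191/11.
Buyer burden = 406/11 − 28 = 98/11; seller burden = 28 − 252/11 = 56/11.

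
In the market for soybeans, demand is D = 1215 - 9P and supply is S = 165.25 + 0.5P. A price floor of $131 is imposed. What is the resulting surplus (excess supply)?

Equilibrium price would be P* = 110.5, so the floor at 131 binds.
At P = 131: D = 36, S = 230.75.
Surplus = 230.75 − 36 = 194.75.

Surplus = 194.75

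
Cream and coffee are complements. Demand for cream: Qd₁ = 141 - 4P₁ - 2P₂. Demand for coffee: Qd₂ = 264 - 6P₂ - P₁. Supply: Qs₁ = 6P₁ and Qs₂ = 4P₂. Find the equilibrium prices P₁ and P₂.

Market 1: 141 - 4P₁ - 2P₂ = 6P₁ → 10P₁ + 2P₂ = 141.
Market 2: 10P₂ + P₁ = 264.
Eliminating P₂: 10×(1) − 2×(2) gives 98P₁ = 882, so P₁ = 9.
Back-substitute into (2): P₂ = (264 − 1×9) / 10 = 25.5.

P₁ = 9, P₂ = 25.5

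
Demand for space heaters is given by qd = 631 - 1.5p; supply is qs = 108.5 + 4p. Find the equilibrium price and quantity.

p* = 95, q* = 488.5

Set qd = qs: 631 - 1.5p = 108.5 + 4p.
522.5 = 5.5p, so p* = 95.
q* = 631 − 1.5(95) = 488.5.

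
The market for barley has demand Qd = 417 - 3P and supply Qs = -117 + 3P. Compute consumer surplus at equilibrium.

Equilibrium: 417 - 3P = -117 + 3P gives P* = 89, Q* = 150.
Demand choke price (Qd = 0): P = 139.
CS = ½(139 − 89)(150) = 3750.

Consumer surplus = 3750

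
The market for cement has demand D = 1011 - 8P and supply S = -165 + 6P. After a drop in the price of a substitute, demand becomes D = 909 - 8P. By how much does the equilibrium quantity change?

Original equilibrium: P* = 84, Q* = 339.
New equilibrium: 909 - 8P = -165 + 6P, so 1074 = 14P and P' = 537/7; Q' = 909 − 8(537/7) = 2067/7.
Change in quantity: 2067/7 − 339 = -306/7.

ΔQ = -306/7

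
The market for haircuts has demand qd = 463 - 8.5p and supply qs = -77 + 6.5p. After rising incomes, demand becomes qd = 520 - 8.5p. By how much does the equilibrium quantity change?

Δq = 24.7

Original equilibrium: p* = 36, q* = 157.
New equilibrium: 520 - 8.5p = -77 + 6.5p, so 597 = 15p and p' = 39.8; q' = 520 − 8.5(39.8) = 181.7.
Change in quantity: 181.7 − 157 = 24.7.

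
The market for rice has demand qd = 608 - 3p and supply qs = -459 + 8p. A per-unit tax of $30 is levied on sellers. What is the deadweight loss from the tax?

Pre-tax equilibrium: p* = 97, q* = 317.
Tax on sellers shifts supply to qs = -459 + 8(p − 30) = -699 + 8p.
608 - 3p = -699 + 8p gives buyer price pb = 1307/11; sellers receive ps = 1307/11 − 30 = 977/11.
New quantity: q = 608 − 3(1307/11) = 2767/11.
DWL = ½ × 30 × (317 − 2767/11) = 10800/11.

Deadweight loss = 10800/11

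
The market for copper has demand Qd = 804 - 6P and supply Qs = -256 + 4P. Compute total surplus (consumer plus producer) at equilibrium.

Equilibrium: 804 - 6P = -256 + 4P gives P* = 106, Q* = 168.
Demand choke price: P = 134; supply starts at P = 64.
CS = ½(134 − 106)(168) = 2352; PS = ½(106 − 64)(168) = 3528.

Total surplus = 5880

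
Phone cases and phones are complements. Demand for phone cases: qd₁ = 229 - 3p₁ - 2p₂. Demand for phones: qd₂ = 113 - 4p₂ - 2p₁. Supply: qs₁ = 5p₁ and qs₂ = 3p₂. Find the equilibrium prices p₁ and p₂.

Market 1: 229 - 3p₁ - 2p₂ = 5p₁ → 8p₁ + 2p₂ = 229.
Market 2: 7p₂ + 2p₁ = 113.
Eliminating p₂: 7×(1) − 2×(2) gives 52p₁ = 1377, so p₁ = 1377/52.
Back-substitute into (2): p₂ = (113 − 2×1377/52) / 7 = 223/26.

p₁ = 1377/52, p₂ = 223/26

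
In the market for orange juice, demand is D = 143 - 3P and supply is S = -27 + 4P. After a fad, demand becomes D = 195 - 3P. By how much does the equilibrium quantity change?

Original equilibrium: P* = 170/7, Q* = 491/7.
New equilibrium: 195 - 3P = -27 + 4P, so 222 = 7P and P' = 222/7; Q' = 195 − 3(222/7) = 699/7.
Change in quantity: 699/7 − 491/7 = 208/7.

ΔQ = 208/7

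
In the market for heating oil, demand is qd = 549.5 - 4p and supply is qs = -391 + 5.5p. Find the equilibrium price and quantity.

p* = 99, q* = 153.5

Set qd = qs: 549.5 - 4p = -391 + 5.5p.
940.5 = 9.5p, so p* = 99.
q* = 549.5 − 4(99) = 153.5.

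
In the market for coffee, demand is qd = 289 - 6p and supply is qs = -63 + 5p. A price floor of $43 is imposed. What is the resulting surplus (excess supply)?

Surplus = 121

Equilibrium price would be p* = 32, so the floor at 43 binds.
At p = 43: qd = 31, qs = 152.
Surplus = 152 − 31 = 121.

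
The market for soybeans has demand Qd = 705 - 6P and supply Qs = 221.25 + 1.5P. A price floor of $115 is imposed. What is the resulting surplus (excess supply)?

Equilibrium price would be P* = 64.5, so the floor at 115 binds.
At P = 115: Qd = 15, Qs = 393.75.
Surplus = 393.75 − 15 = 378.75.

Surplus = 378.75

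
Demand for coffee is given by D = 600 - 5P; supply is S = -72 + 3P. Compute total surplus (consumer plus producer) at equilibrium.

Equilibrium: 600 - 5P = -72 + 3P gives P* = 84, Q* = 180.
Demand choke price: P = 120; supply starts at P = 24.
CS = ½(120 − 84)(180) = 3240; PS = ½(84 − 24)(180) = 5400.

Total surplus = 8640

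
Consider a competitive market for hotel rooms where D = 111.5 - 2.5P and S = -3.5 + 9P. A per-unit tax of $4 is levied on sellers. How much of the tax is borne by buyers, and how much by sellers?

Pre-tax equilibrium: P* = 10, Q* = 86.5.
Tax on sellers shifts supply to S = -3.5 + 9(P − 4) = -39.5 + 9P.
111.5 - 2.5P = -39.5 + 9P gives buyer price Pb = 302/23; sellers receive Ps = 302/23 − 4 = 210/23.
New quantity: Q = 111.5 − 2.5(302/23) = 3619/46.
Buyer burden = 302/23 − 10 = 72/23; seller burden = 10 − 210/23 = 20/23.

Buyers bear 72/23, sellers bear 20/23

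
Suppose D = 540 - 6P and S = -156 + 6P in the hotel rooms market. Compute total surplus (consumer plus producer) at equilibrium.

Equilibrium: 540 - 6P = -156 + 6P gives P* = 58, Q* = 192.
Demand choke price: P = 90; supply starts at P = 26.
CS = ½(90 − 58)(192) = 3072; PS = ½(58 − 26)(192) = 3072.

Total surplus = 6144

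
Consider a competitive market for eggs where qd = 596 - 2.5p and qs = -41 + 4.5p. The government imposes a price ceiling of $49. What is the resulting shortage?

Equilibrium price would be p* = 91, so the ceiling at 49 binds.
At p = 49: qd = 596 − 2.5(49) = 473.5, qs = -41 + 4.5(49) = 179.5.
Shortage = 473.5 − 179.5 = 294.

Shortage = 294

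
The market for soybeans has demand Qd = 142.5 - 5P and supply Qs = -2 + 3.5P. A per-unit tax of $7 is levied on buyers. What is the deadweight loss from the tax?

Deadweight loss = 1715/34

Pre-tax equilibrium: P* = 17, Q* = 57.5.
Tax on buyers shifts demand to Qd = 142.5 − 5(P + 7) = 107.5 - 5P.
107.5 - 5P = -2 + 3.5P gives seller price Ps = 219/17; buyers pay Pb = 219/17 + 7 = 338/17.
New quantity: Q = 142.5 − 5(338/17) = 1465/34.
DWL = ½ × 7 × (57.5 − 1465/34) = 1715/34.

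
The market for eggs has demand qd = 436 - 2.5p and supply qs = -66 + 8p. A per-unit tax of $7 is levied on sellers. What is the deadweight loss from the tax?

Pre-tax equilibrium: p* = 1004/21, q* = 6646/21.
Tax on sellers shifts supply to qs = -66 + 8(p − 7) = -122 + 8p.
436 - 2.5p = -122 + 8p gives buyer price pb = 372/7; sellers receive ps = 372/7 − 7 = 323/7.
New quantity: q = 436 − 2.5(372/7) = 2122/7.
DWL = ½ × 7 × (6646/21 − 2122/7) = 140/3.

Deadweight loss = 140/3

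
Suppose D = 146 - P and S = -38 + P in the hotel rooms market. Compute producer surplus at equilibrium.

Equilibrium: 146 - P = -38 + P gives P* = 92, Q* = 54.
Supply starts at P = 38 (where S = 0).
PS = ½(92 − 38)(54) = 1458.

Producer surplus = 1458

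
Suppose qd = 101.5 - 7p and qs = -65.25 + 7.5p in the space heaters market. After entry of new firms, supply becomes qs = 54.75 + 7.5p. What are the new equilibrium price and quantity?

p' = 187/58, q' = 2289/29

Original equilibrium: p* = 11.5, q* = 21.
New equilibrium: 101.5 - 7p = 54.75 + 7.5p, so 46.75 = 14.5p and p' = 187/58; q' = 101.5 − 7(187/58) = 2289/29.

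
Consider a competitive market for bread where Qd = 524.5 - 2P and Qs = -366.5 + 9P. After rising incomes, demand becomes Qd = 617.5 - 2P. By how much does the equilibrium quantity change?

ΔQ = 837/11

Original equilibrium: P* = 81, Q* = 362.5.
New equilibrium: 617.5 - 2P = -366.5 + 9P, so 984 = 11P and P' = 984/11; Q' = 617.5 − 2(984/11) = 9649/22.
Change in quantity: 9649/22 − 362.5 = 837/11.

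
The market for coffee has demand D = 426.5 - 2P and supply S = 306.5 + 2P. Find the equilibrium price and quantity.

Set D = S: 426.5 - 2P = 306.5 + 2P.
120 = 4P, so P* = 30.
Q* = 426.5 − 2(30) = 366.5.

P* = 30, Q* = 366.5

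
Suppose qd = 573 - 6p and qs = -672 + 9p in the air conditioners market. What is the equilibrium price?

Set qd = qs: 573 - 6p = -672 + 9p.
1245 = 15p, so p* = 83.
q* = 573 − 6(83) = 75.

p* = 83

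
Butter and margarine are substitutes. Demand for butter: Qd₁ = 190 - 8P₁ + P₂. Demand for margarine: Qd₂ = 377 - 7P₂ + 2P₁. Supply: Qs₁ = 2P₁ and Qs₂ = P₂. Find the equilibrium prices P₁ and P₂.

P₁ = 1897/78, P₂ = 2075/39

Market 1: 190 - 8P₁ + P₂ = 2P₁ → 10P₁ - P₂ = 190.
Market 2: 8P₂ - 2P₁ = 377.
Eliminating P₂: 8×(1) + 1×(2) gives 78P₁ = 1897, so P₁ = 1897/78.
Back-substitute into (2): P₂ = (377 + 2×1897/78) / 8 = 2075/39.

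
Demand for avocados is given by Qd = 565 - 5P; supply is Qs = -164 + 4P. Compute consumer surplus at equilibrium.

Consumer surplus = 2560

Equilibrium: 565 - 5P = -164 + 4P gives P* = 81, Q* = 160.
Demand choke price (Qd = 0): P = 113.
CS = ½(113 − 81)(160) = 2560.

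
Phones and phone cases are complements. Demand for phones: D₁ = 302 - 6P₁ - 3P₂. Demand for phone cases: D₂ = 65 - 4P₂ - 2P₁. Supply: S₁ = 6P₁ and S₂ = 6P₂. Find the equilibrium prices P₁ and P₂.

Market 1: 302 - 6P₁ - 3P₂ = 6P₁ → 12P₁ + 3P₂ = 302.
Market 2: 10P₂ + 2P₁ = 65.
Eliminating P₂: 10×(1) − 3×(2) gives 114P₁ = 2825, so P₁ = 2825/114.
Back-substitute into (2): P₂ = (65 − 2×2825/114) / 10 = 88/57.

P₁ = 2825/114, P₂ = 88/57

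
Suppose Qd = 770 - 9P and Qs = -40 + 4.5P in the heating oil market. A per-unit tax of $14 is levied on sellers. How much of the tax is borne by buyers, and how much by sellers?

Buyers bear 14/3, sellers bear 28/3

Pre-tax equilibrium: P* = 60, Q* = 230.
Tax on sellers shifts supply to Qs = -40 + 4.5(P − 14) = -103 + 4.5P.
770 - 9P = -103 + 4.5P gives buyer price Pb = 194/3; sellers receive Ps = 194/3 − 14 = 152/3.
New quantity: Q = 770 − 9(194/3) = 188.
Buyer burden = 194/3 − 60 = 14/3; seller burden = 60 − 152/3 = 28/3.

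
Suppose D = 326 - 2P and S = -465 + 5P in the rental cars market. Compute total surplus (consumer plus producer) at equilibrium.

Equilibrium: 326 - 2P = -465 + 5P gives P* = 113, Q* = 100.
Demand choke price: P = 163; supply starts at P = 93.
CS = ½(163 − 113)(100) = 2500; PS = ½(113 − 93)(100) = 1000.

Total surplus = 3500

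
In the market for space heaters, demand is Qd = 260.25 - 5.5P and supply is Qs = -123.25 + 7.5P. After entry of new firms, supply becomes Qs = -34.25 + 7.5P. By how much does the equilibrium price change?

ΔP = -89/13

Original equilibrium: P* = 29.5, Q* = 98.
New equilibrium: 260.25 - 5.5P = -34.25 + 7.5P, so 294.5 = 13P and P' = 589/26; Q' = 260.25 − 5.5(589/26) = 3527/26.
Change in price: 589/26 − 29.5 = -89/13.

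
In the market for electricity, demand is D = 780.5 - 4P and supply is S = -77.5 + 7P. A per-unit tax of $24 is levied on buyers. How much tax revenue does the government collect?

Tax revenue = 107556/11

Pre-tax equilibrium: P* = 78, Q* = 468.5.
Tax on buyers shifts demand to D = 780.5 − 4(P + 24) = 684.5 - 4P.
684.5 - 4P = -77.5 + 7P gives seller price Ps = 762/11; buyers pay Pb = 762/11 + 24 = 1026/11.
New quantity: Q = 780.5 − 4(1026/11) = 8963/22.
Revenue = 24 × 8963/22 = 107556/11.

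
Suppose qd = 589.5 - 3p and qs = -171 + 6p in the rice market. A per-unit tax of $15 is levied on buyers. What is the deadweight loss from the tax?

Pre-tax equilibrium: p* = 84.5, q* = 336.
Tax on buyers shifts demand to qd = 589.5 − 3(p + 15) = 544.5 - 3p.
544.5 - 3p = -171 + 6p gives seller price ps = 79.5; buyers pay pb = 79.5 + 15 = 94.5.
New quantity: q = 589.5 − 3(94.5) = 306.
DWL = ½ × 15 × (336 − 306) = 225.

Deadweight loss = 225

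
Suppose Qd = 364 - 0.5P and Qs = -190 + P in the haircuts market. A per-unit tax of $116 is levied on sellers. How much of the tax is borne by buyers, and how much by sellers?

Pre-tax equilibrium: P* = 1108/3, Q* = 538/3.
Tax on sellers shifts supply to Qs = -190 + 1(P − 116) = -306 + P.
364 - 0.5P = -306 + P gives buyer price Pb = 1340/3; sellers receive Ps = 1340/3 − 116 = 992/3.
New quantity: Q = 364 − 0.5(1340/3) = 422/3.
Buyer burden = 1340/3 − 1108/3 = 232/3; seller burden = 1108/3 − 992/3 = 116/3.

Buyers bear 232/3, sellers bear 116/3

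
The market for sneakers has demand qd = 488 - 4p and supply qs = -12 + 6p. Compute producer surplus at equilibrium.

Equilibrium: 488 - 4p = -12 + 6p gives p* = 50, q* = 288.
Supply starts at p = 2 (where qs = 0).
PS = ½(50 − 2)(288) = 6912.

Producer surplus = 6912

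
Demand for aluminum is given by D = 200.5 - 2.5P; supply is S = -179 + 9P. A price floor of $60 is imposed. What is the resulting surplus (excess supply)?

Surplus = 310.5

Equilibrium price would be P* = 33, so the floor at 60 binds.
At P = 60: D = 50.5, S = 361.
Surplus = 361 − 50.5 = 310.5.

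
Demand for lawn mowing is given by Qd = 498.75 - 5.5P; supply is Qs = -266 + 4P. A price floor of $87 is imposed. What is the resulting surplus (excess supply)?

Surplus = 61.75

Equilibrium price would be P* = 80.5, so the floor at 87 binds.
At P = 87: Qd = 20.25, Qs = 82.
Surplus = 82 − 20.25 = 61.75.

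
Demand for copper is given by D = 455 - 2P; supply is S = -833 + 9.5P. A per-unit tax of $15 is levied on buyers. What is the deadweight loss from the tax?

Pre-tax equilibrium: P* = 112, Q* = 231.
Tax on buyers shifts demand to D = 455 − 2(P + 15) = 425 - 2P.
425 - 2P = -833 + 9.5P gives seller price Ps = 2516/23; buyers pay Pb = 2516/23 + 15 = 2861/23.
New quantity: Q = 455 − 2(2861/23) = 4743/23.
DWL = ½ × 15 × (231 − 4743/23) = 4275/23.

Deadweight loss = 4275/23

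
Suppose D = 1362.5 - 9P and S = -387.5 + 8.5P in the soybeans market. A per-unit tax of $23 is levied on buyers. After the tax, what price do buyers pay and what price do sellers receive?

Pre-tax equilibrium: P* = 100, Q* = 462.5.
Tax on buyers shifts demand to D = 1362.5 − 9(P + 23) = 1155.5 - 9P.
1155.5 - 9P = -387.5 + 8.5P gives seller price Ps = 3086/35; buyers pay Pb = 3086/35 + 23 = 3891/35.
New quantity: Q = 1362.5 − 9(3891/35) = 25337/70.

Buyers pay 3891/35, sellers receive 3086/35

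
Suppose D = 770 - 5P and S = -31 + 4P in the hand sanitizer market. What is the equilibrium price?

Set D = S: 770 - 5P = -31 + 4P.
801 = 9P, so P* = 89.
Q* = 770 − 5(89) = 325.

P* = 89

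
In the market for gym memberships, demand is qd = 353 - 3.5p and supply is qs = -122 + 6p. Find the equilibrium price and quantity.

p* = 50, q* = 178

Set qd = qs: 353 - 3.5p = -122 + 6p.
475 = 9.5p, so p* = 50.
q* = 353 − 3.5(50) = 178.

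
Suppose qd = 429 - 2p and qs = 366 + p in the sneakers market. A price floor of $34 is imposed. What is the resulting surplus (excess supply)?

Equilibrium price would be p* = 21, so the floor at 34 binds.
At p = 34: qd = 361, qs = 400.
Surplus = 400 − 361 = 39.

Surplus = 39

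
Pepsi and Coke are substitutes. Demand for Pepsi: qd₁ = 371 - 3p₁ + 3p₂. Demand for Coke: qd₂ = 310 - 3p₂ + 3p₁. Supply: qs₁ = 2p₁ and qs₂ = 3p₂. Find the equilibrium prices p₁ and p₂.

Market 1: 371 - 3p₁ + 3p₂ = 2p₁ → 5p₁ - 3p₂ = 371.
Market 2: 6p₂ - 3p₁ = 310.
Eliminating p₂: 6×(1) + 3×(2) gives 21p₁ = 3156, so p₁ = 1052/7.
Back-substitute into (2): p₂ = (310 + 3×1052/7) / 6 = 2663/21.

p₁ = 1052/7, p₂ = 2663/21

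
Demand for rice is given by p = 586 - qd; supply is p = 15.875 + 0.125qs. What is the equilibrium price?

Set the two price expressions equal: 586 - q = 15.875 + 0.125q.
570.125 = 1.125q, so q* = 4561/9.
p* = 586 − (1)(4561/9) = 713/9.

p* = 713/9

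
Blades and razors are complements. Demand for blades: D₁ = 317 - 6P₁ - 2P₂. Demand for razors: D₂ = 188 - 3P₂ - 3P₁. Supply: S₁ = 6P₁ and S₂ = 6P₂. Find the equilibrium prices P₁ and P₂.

P₁ = 2477/102, P₂ = 435/34

Market 1: 317 - 6P₁ - 2P₂ = 6P₁ → 12P₁ + 2P₂ = 317.
Market 2: 9P₂ + 3P₁ = 188.
Eliminating P₂: 9×(1) − 2×(2) gives 102P₁ = 2477, so P₁ = 2477/102.
Back-substitute into (2): P₂ = (188 − 3×2477/102) / 9 = 435/34.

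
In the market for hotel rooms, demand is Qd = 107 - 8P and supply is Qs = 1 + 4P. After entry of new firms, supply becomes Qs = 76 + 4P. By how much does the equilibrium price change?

Original equilibrium: P* = 53/6, Q* = 109/3.
New equilibrium: 107 - 8P = 76 + 4P, so 31 = 12P and P' = 31/12; Q' = 107 − 8(31/12) = 259/3.
Change in price: 31/12 − 53/6 = -6.25.

ΔP = -6.25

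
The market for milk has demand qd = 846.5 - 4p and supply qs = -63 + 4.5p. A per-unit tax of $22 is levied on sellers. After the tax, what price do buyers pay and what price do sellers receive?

Buyers pay 2017/17, sellers receive 1643/17

Pre-tax equilibrium: p* = 107, q* = 418.5.
Tax on sellers shifts supply to qs = -63 + 4.5(p − 22) = -162 + 4.5p.
846.5 - 4p = -162 + 4.5p gives buyer price pb = 2017/17; sellers receive ps = 2017/17 − 22 = 1643/17.
New quantity: q = 846.5 − 4(2017/17) = 12645/34.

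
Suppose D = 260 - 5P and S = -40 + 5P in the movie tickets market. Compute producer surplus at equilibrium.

Equilibrium: 260 - 5P = -40 + 5P gives P* = 30, Q* = 110.
Supply starts at P = 8 (where S = 0).
PS = ½(30 − 8)(110) = 1210.

Producer surplus = 1210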